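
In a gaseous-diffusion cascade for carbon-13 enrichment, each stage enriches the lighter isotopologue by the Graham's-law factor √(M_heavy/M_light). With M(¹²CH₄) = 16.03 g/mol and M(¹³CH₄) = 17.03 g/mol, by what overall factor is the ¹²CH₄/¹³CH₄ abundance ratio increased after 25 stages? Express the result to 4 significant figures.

2.131

After 25 stages the ratio has grown by (√(17.03/16.03))^25 = (17.03/16.03)^(25/2).
= 1.06238^(25/2) = 2.131.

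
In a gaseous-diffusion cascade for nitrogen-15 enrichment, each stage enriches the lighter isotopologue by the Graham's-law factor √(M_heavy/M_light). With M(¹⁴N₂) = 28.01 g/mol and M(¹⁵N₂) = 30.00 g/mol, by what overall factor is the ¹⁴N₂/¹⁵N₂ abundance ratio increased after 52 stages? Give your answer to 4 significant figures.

After 52 stages the ratio has grown by (√(30.00/28.01))^52 = (30.00/28.01)^(52/2).
= 1.07105^26 = 5.957.

5.957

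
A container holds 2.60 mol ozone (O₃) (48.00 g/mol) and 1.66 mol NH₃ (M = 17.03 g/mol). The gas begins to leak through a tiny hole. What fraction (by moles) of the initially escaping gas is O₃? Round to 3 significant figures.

0.483

Rate_i ∝ x_i/√M_i (Graham's law weighted by mole fraction), so the effusate composition follows n_i/√M_i.
Mole fraction of O₃ in the effusate = (n_O₃/√M_O₃) / (n_O₃/√M_O₃ + n_NH₃/√M_NH₃)
= (2.60/√48.00) / (2.60/√48.00 + 1.66/√17.03) = 0.3753/(0.3753 + 0.4023) = 0.483.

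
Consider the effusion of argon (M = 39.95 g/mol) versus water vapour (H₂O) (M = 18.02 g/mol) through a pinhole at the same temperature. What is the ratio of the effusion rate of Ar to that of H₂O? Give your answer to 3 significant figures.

0.672

Graham's law gives rate_Ar/rate_H₂O = √(M_H₂O/M_Ar) = √(18.02/39.95) = √0.4511 = 0.672.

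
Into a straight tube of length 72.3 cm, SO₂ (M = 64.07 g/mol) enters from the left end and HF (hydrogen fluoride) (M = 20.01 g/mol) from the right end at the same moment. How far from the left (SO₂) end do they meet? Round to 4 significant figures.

The fronts meet when d_SO₂ + d_HF = L with d_SO₂/d_HF = √(M_HF/M_SO₂) (Graham's law). Here √(M_HF/M_SO₂) = √(20.01/64.07) = 0.5589.
With d_SO₂ + d_HF = 72.3 cm, d_HF = 72.3/(1 + 0.5589) = 46.38 cm.
d_SO₂ = 72.3 − 46.38 = 25.92 cm.

25.92 cm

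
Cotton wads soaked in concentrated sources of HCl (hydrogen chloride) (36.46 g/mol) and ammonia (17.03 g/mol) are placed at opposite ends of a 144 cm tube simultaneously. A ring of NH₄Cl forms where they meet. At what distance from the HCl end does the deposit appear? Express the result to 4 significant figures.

58.46 cm

Graham's law gives d_HCl/d_NH₃ = rate_HCl/rate_NH₃ = √(M_NH₃/M_HCl) = √(17.03/36.46) = 0.6834.
With d_HCl + d_NH₃ = 144 cm, d_NH₃ = 144/(1 + 0.6834) = 85.54 cm.
d_HCl = 144 − 85.54 = 58.46 cm.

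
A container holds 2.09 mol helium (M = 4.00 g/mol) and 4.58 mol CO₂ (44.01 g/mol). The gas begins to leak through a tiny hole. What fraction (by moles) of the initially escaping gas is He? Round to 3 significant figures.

0.602

The effusion rate of species i is ∝ p_i/√M_i ∝ n_i/√M_i.
Mole fraction of He in the effusate = (n_He/√M_He) / (n_He/√M_He + n_CO₂/√M_CO₂)
= (2.09/√4.00) / (2.09/√4.00 + 4.58/√44.01) = 1.045/(1.045 + 0.6904) = 0.602.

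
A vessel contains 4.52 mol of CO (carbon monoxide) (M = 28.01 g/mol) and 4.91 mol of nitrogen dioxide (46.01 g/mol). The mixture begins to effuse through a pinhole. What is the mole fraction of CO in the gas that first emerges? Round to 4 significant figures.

Each component's effusion rate ∝ (its partial pressure)·(1/√M) ∝ n_i/√M_i.
So x_CO in the escaping gas = (n_CO/√M_CO) / Σ(n_i/√M_i)
= (4.52/√28.01) / (4.52/√28.01 + 4.91/√46.01) = 0.8540/(0.8540 + 0.7239) = 0.5413.

0.5413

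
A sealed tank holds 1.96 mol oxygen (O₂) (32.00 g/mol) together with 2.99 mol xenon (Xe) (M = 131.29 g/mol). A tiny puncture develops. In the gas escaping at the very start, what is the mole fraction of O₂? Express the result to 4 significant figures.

Rate_i ∝ x_i/√M_i (Graham's law weighted by mole fraction), so the effusate composition follows n_i/√M_i.
x_O₂(eff) = (n_O₂/√M_O₂) / (n_O₂/√M_O₂ + n_Xe/√M_Xe)
= (1.96/√32.00) / (1.96/√32.00 + 2.99/√131.29) = 0.3465/(0.3465 + 0.2609) = 0.5704.

0.5704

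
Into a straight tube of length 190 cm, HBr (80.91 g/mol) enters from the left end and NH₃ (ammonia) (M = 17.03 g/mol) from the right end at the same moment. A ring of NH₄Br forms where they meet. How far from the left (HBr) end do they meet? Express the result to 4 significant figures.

59.75 cm

In equal time, each gas travels a distance ∝ its rate ∝ 1/√M, so d_HBr/d_NH₃ = √(M_NH₃/M_HBr) = √(17.03/80.91) = 0.4588.
With d_HBr + d_NH₃ = 190 cm, d_NH₃ = 190/(1 + 0.4588) = 130.2 cm.
d_HBr = 190 − 130.2 = 59.75 cm.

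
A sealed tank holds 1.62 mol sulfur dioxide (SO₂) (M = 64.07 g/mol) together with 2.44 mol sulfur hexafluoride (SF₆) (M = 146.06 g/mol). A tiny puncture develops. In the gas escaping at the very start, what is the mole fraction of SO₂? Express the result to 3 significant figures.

0.501

Each component's effusion rate ∝ (its partial pressure)·(1/√M) ∝ n_i/√M_i.
So x_SO₂ in the escaping gas = (n_SO₂/√M_SO₂) / Σ(n_i/√M_i)
= (1.62/√64.07) / (1.62/√64.07 + 2.44/√146.06) = 0.2024/(0.2024 + 0.2019) = 0.501.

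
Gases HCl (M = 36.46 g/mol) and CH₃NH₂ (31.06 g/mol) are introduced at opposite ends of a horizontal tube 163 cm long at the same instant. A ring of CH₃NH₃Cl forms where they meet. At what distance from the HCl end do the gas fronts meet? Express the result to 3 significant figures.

Distances travelled in equal time are proportional to diffusion rates, so d_HCl/d_CH₃NH₂ = √(M_CH₃NH₂/M_HCl) = √(31.06/36.46) = 0.9230.
With d_HCl + d_CH₃NH₂ = 163 cm, d_CH₃NH₂ = 163/(1 + 0.9230) = 84.76 cm.
d_HCl = 163 − 84.76 = 78.2 cm.

78.2 cm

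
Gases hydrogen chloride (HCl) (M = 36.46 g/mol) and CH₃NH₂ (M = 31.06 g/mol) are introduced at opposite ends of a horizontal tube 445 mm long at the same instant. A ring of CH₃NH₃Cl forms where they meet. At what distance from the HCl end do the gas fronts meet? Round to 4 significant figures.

213.6 mm

The fronts meet when d_HCl + d_CH₃NH₂ = L with d_HCl/d_CH₃NH₂ = √(M_CH₃NH₂/M_HCl) (Graham's law). Here √(M_CH₃NH₂/M_HCl) = √(31.06/36.46) = 0.9230.
With d_HCl + d_CH₃NH₂ = 445 mm, d_CH₃NH₂ = 445/(1 + 0.9230) = 231.4 mm.
d_HCl = 445 − 231.4 = 213.6 mm.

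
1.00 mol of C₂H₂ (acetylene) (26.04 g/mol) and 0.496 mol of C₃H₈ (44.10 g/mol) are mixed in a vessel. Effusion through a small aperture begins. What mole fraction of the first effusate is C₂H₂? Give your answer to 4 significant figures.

Each component's effusion rate ∝ (its partial pressure)·(1/√M) ∝ n_i/√M_i.
x_C₂H₂(eff) = (n_C₂H₂/√M_C₂H₂) / (n_C₂H₂/√M_C₂H₂ + n_C₃H₈/√M_C₃H₈)
= (1.00/√26.04) / (1.00/√26.04 + 0.496/√44.10) = 0.1960/(0.1960 + 0.07469) = 0.7240.

0.7240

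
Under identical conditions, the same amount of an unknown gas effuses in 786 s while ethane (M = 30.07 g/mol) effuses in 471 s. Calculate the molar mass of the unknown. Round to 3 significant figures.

From Graham's law, t_X/t_C₂H₆ = √(M_X/M_C₂H₆).
786/471 = 1.669 = √(M_X/30.07)
M_X = 30.07 × 1.669² = 30.07 × 2.785 = 83.7 g/mol

83.7 g/mol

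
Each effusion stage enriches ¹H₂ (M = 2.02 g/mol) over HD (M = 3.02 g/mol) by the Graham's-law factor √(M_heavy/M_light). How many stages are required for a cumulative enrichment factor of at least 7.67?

With α = √(3.02/2.02) per stage, ln α = ½ ln(1.49505) = 0.2011.
Need α^N ≥ 7.67 ⇒ N ≥ ln(7.67) / ln α = 2.037 / 0.2011 = 10.13.
So at least 11 stages are needed.

11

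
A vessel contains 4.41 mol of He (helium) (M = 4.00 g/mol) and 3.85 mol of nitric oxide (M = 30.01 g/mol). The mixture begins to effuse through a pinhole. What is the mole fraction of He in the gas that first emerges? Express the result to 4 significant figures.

The effusion rate of species i is ∝ p_i/√M_i ∝ n_i/√M_i.
So x_He in the escaping gas = (n_He/√M_He) / Σ(n_i/√M_i)
= (4.41/√4.00) / (4.41/√4.00 + 3.85/√30.01) = 2.205/(2.205 + 0.7028) = 0.7583.

0.7583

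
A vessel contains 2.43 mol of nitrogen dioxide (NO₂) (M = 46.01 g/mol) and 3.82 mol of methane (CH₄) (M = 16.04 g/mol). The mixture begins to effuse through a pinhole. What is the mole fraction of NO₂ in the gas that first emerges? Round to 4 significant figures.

0.2730

The effusion rate of species i is ∝ p_i/√M_i ∝ n_i/√M_i.
x_NO₂(eff) = (n_NO₂/√M_NO₂) / (n_NO₂/√M_NO₂ + n_CH₄/√M_CH₄)
= (2.43/√46.01) / (2.43/√46.01 + 3.82/√16.04) = 0.3582/(0.3582 + 0.9538) = 0.2730.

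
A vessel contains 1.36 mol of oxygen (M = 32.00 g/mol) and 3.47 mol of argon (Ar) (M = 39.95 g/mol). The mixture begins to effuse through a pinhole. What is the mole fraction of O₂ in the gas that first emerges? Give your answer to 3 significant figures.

0.305

The effusion rate of species i is ∝ p_i/√M_i ∝ n_i/√M_i.
x_O₂(eff) = (n_O₂/√M_O₂) / (n_O₂/√M_O₂ + n_Ar/√M_Ar)
= (1.36/√32.00) / (1.36/√32.00 + 3.47/√39.95) = 0.2404/(0.2404 + 0.5490) = 0.305.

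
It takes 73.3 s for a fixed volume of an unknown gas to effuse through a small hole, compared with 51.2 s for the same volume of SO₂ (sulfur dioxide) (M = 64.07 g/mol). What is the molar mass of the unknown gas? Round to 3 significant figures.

From Graham's law, t_X/t_SO₂ = √(M_X/M_SO₂).
73.3/51.2 = 1.432 = √(M_X/64.07)
M_X = 64.07 × 1.432² = 64.07 × 2.050 = 131 g/mol

131 g/mol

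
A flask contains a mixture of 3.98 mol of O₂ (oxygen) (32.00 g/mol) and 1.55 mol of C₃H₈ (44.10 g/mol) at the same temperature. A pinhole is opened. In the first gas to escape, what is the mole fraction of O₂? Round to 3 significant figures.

0.751

Each component's effusion rate ∝ (its partial pressure)·(1/√M) ∝ n_i/√M_i.
So x_O₂ in the escaping gas = (n_O₂/√M_O₂) / Σ(n_i/√M_i)
= (3.98/√32.00) / (3.98/√32.00 + 1.55/√44.10) = 0.7036/(0.7036 + 0.2334) = 0.751.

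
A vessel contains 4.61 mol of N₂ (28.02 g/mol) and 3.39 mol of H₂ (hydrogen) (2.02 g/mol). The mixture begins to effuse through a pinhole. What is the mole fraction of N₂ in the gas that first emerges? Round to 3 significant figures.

Rate_i ∝ x_i/√M_i (Graham's law weighted by mole fraction), so the effusate composition follows n_i/√M_i.
So x_N₂ in the escaping gas = (n_N₂/√M_N₂) / Σ(n_i/√M_i)
= (4.61/√28.02) / (4.61/√28.02 + 3.39/√2.02) = 0.8709/(0.8709 + 2.385) = 0.267.

0.267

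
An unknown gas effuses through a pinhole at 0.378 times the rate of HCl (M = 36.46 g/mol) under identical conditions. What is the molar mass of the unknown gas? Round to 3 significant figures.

255 g/mol

Using Graham's law: rate_X/rate_HCl = √(M_HCl/M_X).
0.378 = √(36.46/M_X)
M_X = 36.46 / 0.378² = 36.46 / 0.1429 = 255 g/mol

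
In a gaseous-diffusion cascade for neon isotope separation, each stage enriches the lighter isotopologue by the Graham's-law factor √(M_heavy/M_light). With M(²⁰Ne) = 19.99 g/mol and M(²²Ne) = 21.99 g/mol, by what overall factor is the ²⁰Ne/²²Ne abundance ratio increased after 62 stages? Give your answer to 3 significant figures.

19.2

Overall factor = α^62 with α = √(21.99/19.99), i.e. (21.99/19.99)^(62/2).
= 1.10005^31 = 19.2.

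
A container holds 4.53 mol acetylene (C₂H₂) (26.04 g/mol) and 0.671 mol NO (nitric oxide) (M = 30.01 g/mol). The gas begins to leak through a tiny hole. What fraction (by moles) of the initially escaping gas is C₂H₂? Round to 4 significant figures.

Rate_i ∝ x_i/√M_i (Graham's law weighted by mole fraction), so the effusate composition follows n_i/√M_i.
x_C₂H₂(eff) = (n_C₂H₂/√M_C₂H₂) / (n_C₂H₂/√M_C₂H₂ + n_NO/√M_NO)
= (4.53/√26.04) / (4.53/√26.04 + 0.671/√30.01) = 0.8877/(0.8877 + 0.1225) = 0.8788.

0.8788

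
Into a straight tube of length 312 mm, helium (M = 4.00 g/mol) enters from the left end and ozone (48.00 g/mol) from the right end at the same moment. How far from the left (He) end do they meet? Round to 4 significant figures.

242.1 mm

In equal time, each gas travels a distance ∝ its rate ∝ 1/√M, so d_He/d_O₃ = √(M_O₃/M_He) = √(48.00/4.00) = 3.464.
With d_He + d_O₃ = 312 mm, d_O₃ = 312/(1 + 3.464) = 69.89 mm.
d_He = 312 − 69.89 = 242.1 mm.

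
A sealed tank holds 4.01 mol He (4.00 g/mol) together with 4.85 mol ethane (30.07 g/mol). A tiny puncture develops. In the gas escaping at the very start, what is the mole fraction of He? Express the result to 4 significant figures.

0.6939

Rate_i ∝ x_i/√M_i (Graham's law weighted by mole fraction), so the effusate composition follows n_i/√M_i.
x_He(eff) = (n_He/√M_He) / (n_He/√M_He + n_C₂H₆/√M_C₂H₆)
= (4.01/√4.00) / (4.01/√4.00 + 4.85/√30.07) = 2.005/(2.005 + 0.8845) = 0.6939.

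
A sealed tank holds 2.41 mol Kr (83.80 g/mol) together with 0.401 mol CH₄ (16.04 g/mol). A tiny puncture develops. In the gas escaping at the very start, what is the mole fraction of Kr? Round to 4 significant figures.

Rate_i ∝ x_i/√M_i (Graham's law weighted by mole fraction), so the effusate composition follows n_i/√M_i.
Mole fraction of Kr in the effusate = (n_Kr/√M_Kr) / (n_Kr/√M_Kr + n_CH₄/√M_CH₄)
= (2.41/√83.80) / (2.41/√83.80 + 0.401/√16.04) = 0.2633/(0.2633 + 0.1001) = 0.7245.

0.7245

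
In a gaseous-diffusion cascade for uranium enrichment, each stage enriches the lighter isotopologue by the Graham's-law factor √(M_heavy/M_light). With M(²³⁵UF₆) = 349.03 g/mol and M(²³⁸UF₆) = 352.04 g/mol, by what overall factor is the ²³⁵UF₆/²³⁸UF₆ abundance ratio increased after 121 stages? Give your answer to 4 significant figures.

1.681

Each stage multiplies the ratio by α = √(352.04/349.03), so after 121 stages the overall factor is α^121 = (352.04/349.03)^(121/2).
= 1.00862^(121/2) = 1.681.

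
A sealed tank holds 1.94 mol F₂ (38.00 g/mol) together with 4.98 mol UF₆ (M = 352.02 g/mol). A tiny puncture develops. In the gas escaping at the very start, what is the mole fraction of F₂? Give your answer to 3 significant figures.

0.542

Each component's effusion rate ∝ (its partial pressure)·(1/√M) ∝ n_i/√M_i.
Mole fraction of F₂ in the effusate = (n_F₂/√M_F₂) / (n_F₂/√M_F₂ + n_UF₆/√M_UF₆)
= (1.94/√38.00) / (1.94/√38.00 + 4.98/√352.02) = 0.3147/(0.3147 + 0.2654) = 0.542.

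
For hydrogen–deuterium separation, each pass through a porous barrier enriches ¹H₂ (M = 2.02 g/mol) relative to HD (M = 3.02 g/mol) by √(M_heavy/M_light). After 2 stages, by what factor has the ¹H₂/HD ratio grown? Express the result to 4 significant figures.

After 2 stages the ratio has grown by (√(3.02/2.02))^2 = (3.02/2.02)^(2/2).
= 1.49505^1 = 1.495.

1.495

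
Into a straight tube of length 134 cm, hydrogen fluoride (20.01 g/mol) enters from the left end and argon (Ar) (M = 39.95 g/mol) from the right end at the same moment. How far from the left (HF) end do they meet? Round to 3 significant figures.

78.5 cm

Graham's law gives d_HF/d_Ar = rate_HF/rate_Ar = √(M_Ar/M_HF) = √(39.95/20.01) = 1.413.
With d_HF + d_Ar = 134 cm, d_Ar = 134/(1 + 1.413) = 55.53 cm.
d_HF = 134 − 55.53 = 78.5 cm.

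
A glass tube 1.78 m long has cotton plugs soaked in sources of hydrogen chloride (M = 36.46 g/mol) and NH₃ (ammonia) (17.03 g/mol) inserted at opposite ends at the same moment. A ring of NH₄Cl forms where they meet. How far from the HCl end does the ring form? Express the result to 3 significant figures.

0.723 m

Graham's law gives d_HCl/d_NH₃ = rate_HCl/rate_NH₃ = √(M_NH₃/M_HCl) = √(17.03/36.46) = 0.6834.
With d_HCl + d_NH₃ = 1.78 m, d_NH₃ = 1.78/(1 + 0.6834) = 1.057 m.
d_HCl = 1.78 − 1.057 = 0.723 m.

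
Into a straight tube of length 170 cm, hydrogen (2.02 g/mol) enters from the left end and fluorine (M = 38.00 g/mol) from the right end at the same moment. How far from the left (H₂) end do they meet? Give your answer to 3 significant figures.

The fronts meet when d_H₂ + d_F₂ = L with d_H₂/d_F₂ = √(M_F₂/M_H₂) (Graham's law). Here √(M_F₂/M_H₂) = √(38.00/2.02) = 4.337.
With d_H₂ + d_F₂ = 170 cm, d_F₂ = 170/(1 + 4.337) = 31.85 cm.
d_H₂ = 170 − 31.85 = 138 cm.

138 cm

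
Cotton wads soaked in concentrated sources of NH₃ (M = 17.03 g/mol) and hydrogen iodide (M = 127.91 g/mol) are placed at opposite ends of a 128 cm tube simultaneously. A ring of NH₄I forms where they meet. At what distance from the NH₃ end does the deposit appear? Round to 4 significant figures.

The fronts meet when d_NH₃ + d_HI = L with d_NH₃/d_HI = √(M_HI/M_NH₃) (Graham's law). Here √(M_HI/M_NH₃) = √(127.91/17.03) = 2.741.
With d_NH₃ + d_HI = 128 cm, d_HI = 128/(1 + 2.741) = 34.22 cm.
d_NH₃ = 128 − 34.22 = 93.78 cm.

93.78 cm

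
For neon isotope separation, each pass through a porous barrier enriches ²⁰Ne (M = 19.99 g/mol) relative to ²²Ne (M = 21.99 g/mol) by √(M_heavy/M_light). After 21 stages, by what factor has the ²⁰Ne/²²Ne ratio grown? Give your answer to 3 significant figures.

Overall factor = α^21 with α = √(21.99/19.99), i.e. (21.99/19.99)^(21/2).
= 1.10005^(21/2) = 2.72.

2.72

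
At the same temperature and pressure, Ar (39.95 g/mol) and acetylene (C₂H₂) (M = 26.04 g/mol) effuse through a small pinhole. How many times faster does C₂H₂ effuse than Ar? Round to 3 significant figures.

Graham's law gives rate_C₂H₂/rate_Ar = √(M_Ar/M_C₂H₂) = √(39.95/26.04) = √1.534 = 1.24.

1.24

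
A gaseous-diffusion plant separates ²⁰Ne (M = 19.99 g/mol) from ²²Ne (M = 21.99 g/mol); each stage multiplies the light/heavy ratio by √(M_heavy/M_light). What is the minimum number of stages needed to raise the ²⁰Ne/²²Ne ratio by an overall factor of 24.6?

68

Per stage α = (21.99/19.99)^(1/2) = 1.10005^0.5, giving ln α = 0.04768.
Need α^N ≥ 24.6 ⇒ N ≥ ln(24.6) / ln α = 3.203 / 0.04768 = 67.17.
Rounding up, N = 68 stages.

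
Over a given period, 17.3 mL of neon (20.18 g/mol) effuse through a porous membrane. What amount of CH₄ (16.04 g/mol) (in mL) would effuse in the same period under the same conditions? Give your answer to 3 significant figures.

19.4 mL

From Graham's law, rate_CH₄/rate_Ne = √(M_Ne/M_CH₄) = √(20.18/16.04) = √1.258 = 1.122.
So the volume for CH₄ is 17.3 × 1.122 = 19.4 mL.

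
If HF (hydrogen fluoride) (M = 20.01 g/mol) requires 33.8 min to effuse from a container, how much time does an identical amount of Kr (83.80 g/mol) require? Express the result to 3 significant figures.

Graham's law gives t_Kr/t_HF = √(M_Kr/M_HF) = √(83.80/20.01) = √4.188 = 2.046.
So the time for Kr is 33.8 × 2.046 = 69.2 min.

69.2 min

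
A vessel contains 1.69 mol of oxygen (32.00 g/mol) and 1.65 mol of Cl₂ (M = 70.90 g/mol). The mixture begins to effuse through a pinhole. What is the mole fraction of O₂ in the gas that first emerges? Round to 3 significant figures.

Each component's effusion rate ∝ (its partial pressure)·(1/√M) ∝ n_i/√M_i.
x_O₂(eff) = (n_O₂/√M_O₂) / (n_O₂/√M_O₂ + n_Cl₂/√M_Cl₂)
= (1.69/√32.00) / (1.69/√32.00 + 1.65/√70.90) = 0.2988/(0.2988 + 0.1960) = 0.604.

0.604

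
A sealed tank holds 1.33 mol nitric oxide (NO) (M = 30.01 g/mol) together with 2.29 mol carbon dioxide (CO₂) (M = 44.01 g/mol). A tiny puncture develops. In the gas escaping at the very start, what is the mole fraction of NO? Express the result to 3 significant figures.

Rate_i ∝ x_i/√M_i (Graham's law weighted by mole fraction), so the effusate composition follows n_i/√M_i.
x_NO(eff) = (n_NO/√M_NO) / (n_NO/√M_NO + n_CO₂/√M_CO₂)
= (1.33/√30.01) / (1.33/√30.01 + 2.29/√44.01) = 0.2428/(0.2428 + 0.3452) = 0.413.

0.413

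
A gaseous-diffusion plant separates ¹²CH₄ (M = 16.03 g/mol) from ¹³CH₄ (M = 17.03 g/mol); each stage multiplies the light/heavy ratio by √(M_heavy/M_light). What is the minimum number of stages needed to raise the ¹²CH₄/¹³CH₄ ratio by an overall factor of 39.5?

122

Per stage α = (17.03/16.03)^(1/2) = 1.06238^0.5, giving ln α = 0.03026.
Need α^N ≥ 39.5 ⇒ N ≥ ln(39.5) / ln α = 3.676 / 0.03026 = 121.50.
Minimum whole number of stages: N = 122.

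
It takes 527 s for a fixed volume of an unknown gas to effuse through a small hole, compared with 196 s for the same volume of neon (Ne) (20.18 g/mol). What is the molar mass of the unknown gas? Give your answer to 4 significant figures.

Using Graham's law: t_X/t_Ne = √(M_X/M_Ne).
527/196 = 2.689 = √(M_X/20.18)
M_X = 20.18 × 2.689² = 20.18 × 7.230 = 145.9 g/mol

145.9 g/mol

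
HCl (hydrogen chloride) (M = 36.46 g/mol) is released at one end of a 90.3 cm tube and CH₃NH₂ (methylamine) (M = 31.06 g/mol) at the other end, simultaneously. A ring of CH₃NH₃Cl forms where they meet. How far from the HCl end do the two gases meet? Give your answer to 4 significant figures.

43.34 cm

Graham's law gives d_HCl/d_CH₃NH₂ = rate_HCl/rate_CH₃NH₂ = √(M_CH₃NH₂/M_HCl) = √(31.06/36.46) = 0.9230.
With d_HCl + d_CH₃NH₂ = 90.3 cm, d_CH₃NH₂ = 90.3/(1 + 0.9230) = 46.96 cm.
d_HCl = 90.3 − 46.96 = 43.34 cm.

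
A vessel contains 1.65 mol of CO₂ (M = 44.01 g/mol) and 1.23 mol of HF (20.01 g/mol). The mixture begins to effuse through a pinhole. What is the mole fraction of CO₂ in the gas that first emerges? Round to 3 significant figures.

Each component's effusion rate ∝ (its partial pressure)·(1/√M) ∝ n_i/√M_i.
Mole fraction of CO₂ in the effusate = (n_CO₂/√M_CO₂) / (n_CO₂/√M_CO₂ + n_HF/√M_HF)
= (1.65/√44.01) / (1.65/√44.01 + 1.23/√20.01) = 0.2487/(0.2487 + 0.2750) = 0.475.

0.475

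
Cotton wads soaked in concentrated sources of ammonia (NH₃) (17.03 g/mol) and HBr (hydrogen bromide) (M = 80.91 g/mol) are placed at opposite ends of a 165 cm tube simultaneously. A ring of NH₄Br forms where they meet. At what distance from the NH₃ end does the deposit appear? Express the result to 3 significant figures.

The fronts meet when d_NH₃ + d_HBr = L with d_NH₃/d_HBr = √(M_HBr/M_NH₃) (Graham's law). Here √(M_HBr/M_NH₃) = √(80.91/17.03) = 2.180.
With d_NH₃ + d_HBr = 165 cm, d_HBr = 165/(1 + 2.180) = 51.89 cm.
d_NH₃ = 165 − 51.89 = 113 cm.

113 cm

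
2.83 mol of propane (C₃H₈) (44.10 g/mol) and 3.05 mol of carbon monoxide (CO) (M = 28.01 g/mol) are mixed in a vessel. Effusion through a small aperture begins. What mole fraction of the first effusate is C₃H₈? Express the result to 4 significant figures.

0.4251

Rate_i ∝ x_i/√M_i (Graham's law weighted by mole fraction), so the effusate composition follows n_i/√M_i.
So x_C₃H₈ in the escaping gas = (n_C₃H₈/√M_C₃H₈) / Σ(n_i/√M_i)
= (2.83/√44.10) / (2.83/√44.10 + 3.05/√28.01) = 0.4262/(0.4262 + 0.5763) = 0.4251.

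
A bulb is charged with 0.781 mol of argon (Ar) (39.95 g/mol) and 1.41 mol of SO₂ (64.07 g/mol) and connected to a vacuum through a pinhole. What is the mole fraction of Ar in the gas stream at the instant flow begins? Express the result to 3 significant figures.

0.412

Each component's effusion rate ∝ (its partial pressure)·(1/√M) ∝ n_i/√M_i.
Mole fraction of Ar in the effusate = (n_Ar/√M_Ar) / (n_Ar/√M_Ar + n_SO₂/√M_SO₂)
= (0.781/√39.95) / (0.781/√39.95 + 1.41/√64.07) = 0.1236/(0.1236 + 0.1762) = 0.412.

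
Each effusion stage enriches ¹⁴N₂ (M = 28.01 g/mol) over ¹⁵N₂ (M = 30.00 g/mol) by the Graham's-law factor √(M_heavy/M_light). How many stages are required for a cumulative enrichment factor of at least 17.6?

With α = √(30.00/28.01) per stage, ln α = ½ ln(1.07105) = 0.03432.
Need α^N ≥ 17.6 ⇒ N ≥ ln(17.6) / ln α = 2.868 / 0.03432 = 83.57.
So at least 84 stages are needed.

84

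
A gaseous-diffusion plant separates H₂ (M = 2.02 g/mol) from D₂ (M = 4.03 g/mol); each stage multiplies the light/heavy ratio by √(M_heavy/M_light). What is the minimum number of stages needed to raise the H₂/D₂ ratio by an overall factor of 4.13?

Single-stage factor α = √(4.03/2.02), so ln α = ½ ln(1.99505) = 0.3453.
Need α^N ≥ 4.13 ⇒ N ≥ ln(4.13) / ln α = 1.418 / 0.3453 = 4.11.
Rounding up, N = 5 stages.

5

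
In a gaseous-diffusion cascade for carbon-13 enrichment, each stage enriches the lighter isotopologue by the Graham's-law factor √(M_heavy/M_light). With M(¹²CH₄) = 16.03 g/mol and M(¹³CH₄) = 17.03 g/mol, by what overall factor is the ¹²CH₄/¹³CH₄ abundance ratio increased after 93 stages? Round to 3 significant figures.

16.7

Overall factor = α^93 with α = √(17.03/16.03), i.e. (17.03/16.03)^(93/2).
= 1.06238^(93/2) = 16.7.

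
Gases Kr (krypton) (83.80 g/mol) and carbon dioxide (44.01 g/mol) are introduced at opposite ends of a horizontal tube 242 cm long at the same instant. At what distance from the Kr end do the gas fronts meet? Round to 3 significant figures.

102 cm

In equal time, each gas travels a distance ∝ its rate ∝ 1/√M, so d_Kr/d_CO₂ = √(M_CO₂/M_Kr) = √(44.01/83.80) = 0.7247.
With d_Kr + d_CO₂ = 242 cm, d_CO₂ = 242/(1 + 0.7247) = 140.3 cm.
d_Kr = 242 − 140.3 = 102 cm.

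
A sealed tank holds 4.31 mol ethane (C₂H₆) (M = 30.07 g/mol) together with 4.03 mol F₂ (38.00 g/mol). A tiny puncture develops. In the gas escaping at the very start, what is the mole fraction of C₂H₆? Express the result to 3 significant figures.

Rate_i ∝ x_i/√M_i (Graham's law weighted by mole fraction), so the effusate composition follows n_i/√M_i.
So x_C₂H₆ in the escaping gas = (n_C₂H₆/√M_C₂H₆) / Σ(n_i/√M_i)
= (4.31/√30.07) / (4.31/√30.07 + 4.03/√38.00) = 0.7860/(0.7860 + 0.6538) = 0.546.

0.546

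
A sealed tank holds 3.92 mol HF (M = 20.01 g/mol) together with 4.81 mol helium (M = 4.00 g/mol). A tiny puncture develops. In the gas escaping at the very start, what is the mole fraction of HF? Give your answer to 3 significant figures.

Effusion rate of each component ∝ n_i/√M_i (partial pressure × 1/√M).
Mole fraction of HF in the effusate = (n_HF/√M_HF) / (n_HF/√M_HF + n_He/√M_He)
= (3.92/√20.01) / (3.92/√20.01 + 4.81/√4.00) = 0.8763/(0.8763 + 2.405) = 0.267.

0.267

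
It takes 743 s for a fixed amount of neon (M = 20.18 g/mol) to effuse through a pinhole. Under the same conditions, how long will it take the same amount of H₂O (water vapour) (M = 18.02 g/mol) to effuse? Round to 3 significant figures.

702 s

Using Graham's law: t_H₂O/t_Ne = √(M_H₂O/M_Ne) = √(18.02/20.18) = √0.8930 = 0.9450.
So the time for H₂O is 743 × 0.9450 = 702 s.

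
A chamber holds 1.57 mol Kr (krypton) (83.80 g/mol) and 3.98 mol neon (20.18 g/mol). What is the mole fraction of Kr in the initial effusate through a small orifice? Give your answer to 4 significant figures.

Effusion rate of each component ∝ n_i/√M_i (partial pressure × 1/√M).
x_Kr(eff) = (n_Kr/√M_Kr) / (n_Kr/√M_Kr + n_Ne/√M_Ne)
= (1.57/√83.80) / (1.57/√83.80 + 3.98/√20.18) = 0.1715/(0.1715 + 0.8860) = 0.1622.

0.1622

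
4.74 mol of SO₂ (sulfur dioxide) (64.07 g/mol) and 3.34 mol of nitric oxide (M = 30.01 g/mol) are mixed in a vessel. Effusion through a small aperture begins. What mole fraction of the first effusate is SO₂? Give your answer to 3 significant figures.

Rate_i ∝ x_i/√M_i (Graham's law weighted by mole fraction), so the effusate composition follows n_i/√M_i.
So x_SO₂ in the escaping gas = (n_SO₂/√M_SO₂) / Σ(n_i/√M_i)
= (4.74/√64.07) / (4.74/√64.07 + 3.34/√30.01) = 0.5922/(0.5922 + 0.6097) = 0.493.

0.493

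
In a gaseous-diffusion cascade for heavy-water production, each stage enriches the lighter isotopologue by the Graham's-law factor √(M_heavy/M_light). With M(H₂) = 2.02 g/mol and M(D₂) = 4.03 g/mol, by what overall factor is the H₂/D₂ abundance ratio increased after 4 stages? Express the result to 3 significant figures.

The single-stage factor is √(M_heavy/M_light), so 4 stages give [√(4.03/2.02)]^4 = (4.03/2.02)^(4/2).
= 1.99505^2 = 3.98.

3.98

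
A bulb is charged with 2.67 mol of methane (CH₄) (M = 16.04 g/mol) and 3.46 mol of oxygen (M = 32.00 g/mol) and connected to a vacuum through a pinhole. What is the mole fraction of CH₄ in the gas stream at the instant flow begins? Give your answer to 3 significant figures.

0.522

Each component's effusion rate ∝ (its partial pressure)·(1/√M) ∝ n_i/√M_i.
So x_CH₄ in the escaping gas = (n_CH₄/√M_CH₄) / Σ(n_i/√M_i)
= (2.67/√16.04) / (2.67/√16.04 + 3.46/√32.00) = 0.6667/(0.6667 + 0.6116) = 0.522.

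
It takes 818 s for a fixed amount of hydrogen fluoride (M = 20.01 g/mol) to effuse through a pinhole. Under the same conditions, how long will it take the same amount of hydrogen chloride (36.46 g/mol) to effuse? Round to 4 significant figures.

1104 s

Using Graham's law: t_HCl/t_HF = √(M_HCl/M_HF) = √(36.46/20.01) = √1.822 = 1.350.
So the time for HCl is 818 × 1.350 = 1104 s.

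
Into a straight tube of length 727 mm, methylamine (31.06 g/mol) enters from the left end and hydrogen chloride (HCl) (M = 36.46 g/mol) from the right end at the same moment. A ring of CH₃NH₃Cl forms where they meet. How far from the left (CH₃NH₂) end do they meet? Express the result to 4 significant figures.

The fronts meet when d_CH₃NH₂ + d_HCl = L with d_CH₃NH₂/d_HCl = √(M_HCl/M_CH₃NH₂) (Graham's law). Here √(M_HCl/M_CH₃NH₂) = √(36.46/31.06) = 1.083.
With d_CH₃NH₂ + d_HCl = 727 mm, d_HCl = 727/(1 + 1.083) = 348.9 mm.
d_CH₃NH₂ = 727 − 348.9 = 378.1 mm.

378.1 mm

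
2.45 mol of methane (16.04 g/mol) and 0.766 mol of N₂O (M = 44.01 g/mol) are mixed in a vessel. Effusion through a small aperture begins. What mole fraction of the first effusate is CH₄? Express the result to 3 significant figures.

0.841

Effusion rate of each component ∝ n_i/√M_i (partial pressure × 1/√M).
So x_CH₄ in the escaping gas = (n_CH₄/√M_CH₄) / Σ(n_i/√M_i)
= (2.45/√16.04) / (2.45/√16.04 + 0.766/√44.01) = 0.6117/(0.6117 + 0.1155) = 0.841.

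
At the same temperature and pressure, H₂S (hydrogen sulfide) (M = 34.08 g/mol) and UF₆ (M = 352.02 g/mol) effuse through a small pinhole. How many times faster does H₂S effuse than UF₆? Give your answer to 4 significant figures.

Since effusion rate ∝ 1/√M, rate_H₂S/rate_UF₆ = √(M_UF₆/M_H₂S) = √(352.02/34.08) = √10.33 = 3.214.

3.214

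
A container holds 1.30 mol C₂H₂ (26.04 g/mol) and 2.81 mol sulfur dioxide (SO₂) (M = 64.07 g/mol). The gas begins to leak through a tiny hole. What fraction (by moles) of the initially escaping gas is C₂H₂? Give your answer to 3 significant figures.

Effusion rate of each component ∝ n_i/√M_i (partial pressure × 1/√M).
x_C₂H₂(eff) = (n_C₂H₂/√M_C₂H₂) / (n_C₂H₂/√M_C₂H₂ + n_SO₂/√M_SO₂)
= (1.30/√26.04) / (1.30/√26.04 + 2.81/√64.07) = 0.2548/(0.2548 + 0.3511) = 0.421.

0.421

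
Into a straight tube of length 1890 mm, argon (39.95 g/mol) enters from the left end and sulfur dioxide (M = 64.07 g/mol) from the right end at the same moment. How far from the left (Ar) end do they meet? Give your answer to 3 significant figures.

Graham's law gives d_Ar/d_SO₂ = rate_Ar/rate_SO₂ = √(M_SO₂/M_Ar) = √(64.07/39.95) = 1.266.
With d_Ar + d_SO₂ = 1890 mm, d_SO₂ = 1890/(1 + 1.266) = 833.9 mm.
d_Ar = 1890 − 833.9 = 1060 mm.

1060 mm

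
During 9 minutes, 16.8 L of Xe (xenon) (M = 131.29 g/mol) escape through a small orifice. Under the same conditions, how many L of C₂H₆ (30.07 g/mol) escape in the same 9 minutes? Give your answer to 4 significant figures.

By Graham's law, rate_C₂H₆/rate_Xe = √(M_Xe/M_C₂H₆) = √(131.29/30.07) = √4.366 = 2.090.
So the volume for C₂H₆ is 16.8 × 2.090 = 35.10 L.

35.10 L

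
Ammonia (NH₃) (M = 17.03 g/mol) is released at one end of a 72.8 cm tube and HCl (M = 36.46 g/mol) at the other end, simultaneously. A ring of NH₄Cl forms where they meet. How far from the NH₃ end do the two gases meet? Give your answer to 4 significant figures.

Graham's law gives d_NH₃/d_HCl = rate_NH₃/rate_HCl = √(M_HCl/M_NH₃) = √(36.46/17.03) = 1.463.
With d_NH₃ + d_HCl = 72.8 cm, d_HCl = 72.8/(1 + 1.463) = 29.56 cm.
d_NH₃ = 72.8 − 29.56 = 43.24 cm.

43.24 cm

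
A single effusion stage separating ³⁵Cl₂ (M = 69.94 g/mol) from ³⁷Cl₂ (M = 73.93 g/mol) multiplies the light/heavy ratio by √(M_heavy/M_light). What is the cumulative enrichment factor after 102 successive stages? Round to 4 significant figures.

After 102 stages the ratio has grown by (√(73.93/69.94))^102 = (73.93/69.94)^(102/2).
= 1.05705^51 = 16.94.

16.94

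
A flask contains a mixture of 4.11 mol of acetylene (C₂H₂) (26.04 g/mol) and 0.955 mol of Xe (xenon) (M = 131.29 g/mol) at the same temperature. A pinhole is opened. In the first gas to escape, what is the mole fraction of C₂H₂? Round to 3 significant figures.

Effusion rate of each component ∝ n_i/√M_i (partial pressure × 1/√M).
Mole fraction of C₂H₂ in the effusate = (n_C₂H₂/√M_C₂H₂) / (n_C₂H₂/√M_C₂H₂ + n_Xe/√M_Xe)
= (4.11/√26.04) / (4.11/√26.04 + 0.955/√131.29) = 0.8054/(0.8054 + 0.08335) = 0.906.

0.906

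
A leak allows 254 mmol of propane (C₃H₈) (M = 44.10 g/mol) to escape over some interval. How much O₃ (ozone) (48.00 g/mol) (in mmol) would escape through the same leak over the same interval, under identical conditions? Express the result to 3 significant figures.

Graham's law gives rate_O₃/rate_C₃H₈ = √(M_C₃H₈/M_O₃) = √(44.10/48.00) = √0.9188 = 0.9585.
So the amount for O₃ is 254 × 0.9585 = 243 mmol.

243 mmol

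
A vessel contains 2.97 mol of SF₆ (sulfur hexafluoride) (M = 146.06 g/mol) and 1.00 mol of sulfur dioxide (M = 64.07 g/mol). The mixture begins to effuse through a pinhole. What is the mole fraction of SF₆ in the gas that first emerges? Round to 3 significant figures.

0.663

The effusion rate of species i is ∝ p_i/√M_i ∝ n_i/√M_i.
x_SF₆(eff) = (n_SF₆/√M_SF₆) / (n_SF₆/√M_SF₆ + n_SO₂/√M_SO₂)
= (2.97/√146.06) / (2.97/√146.06 + 1.00/√64.07) = 0.2457/(0.2457 + 0.1249) = 0.663.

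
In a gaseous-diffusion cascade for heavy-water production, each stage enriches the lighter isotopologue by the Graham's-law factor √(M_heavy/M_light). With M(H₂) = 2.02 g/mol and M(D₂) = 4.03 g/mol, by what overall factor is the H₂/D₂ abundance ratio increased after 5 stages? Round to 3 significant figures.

Overall factor = α^5 with α = √(4.03/2.02), i.e. (4.03/2.02)^(5/2).
= 1.99505^(5/2) = 5.62.

5.62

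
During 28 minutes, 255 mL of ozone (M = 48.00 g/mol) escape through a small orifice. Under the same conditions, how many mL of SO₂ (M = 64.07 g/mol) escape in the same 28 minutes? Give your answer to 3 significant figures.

By Graham's law, rate_SO₂/rate_O₃ = √(M_O₃/M_SO₂) = √(48.00/64.07) = √0.7492 = 0.8656.
So the volume for SO₂ is 255 × 0.8656 = 221 mL.

221 mL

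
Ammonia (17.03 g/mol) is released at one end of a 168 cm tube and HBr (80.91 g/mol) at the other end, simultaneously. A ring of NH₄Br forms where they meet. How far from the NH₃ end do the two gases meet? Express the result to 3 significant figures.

The fronts meet when d_NH₃ + d_HBr = L with d_NH₃/d_HBr = √(M_HBr/M_NH₃) (Graham's law). Here √(M_HBr/M_NH₃) = √(80.91/17.03) = 2.180.
With d_NH₃ + d_HBr = 168 cm, d_HBr = 168/(1 + 2.180) = 52.84 cm.
d_NH₃ = 168 − 52.84 = 115 cm.

115 cm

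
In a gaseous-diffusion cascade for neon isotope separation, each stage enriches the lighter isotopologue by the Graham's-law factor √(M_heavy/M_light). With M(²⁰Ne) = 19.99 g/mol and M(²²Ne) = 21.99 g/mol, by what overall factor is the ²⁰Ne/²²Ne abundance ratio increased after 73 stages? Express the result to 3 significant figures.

32.5

Overall factor = α^73 with α = √(21.99/19.99), i.e. (21.99/19.99)^(73/2).
= 1.10005^(73/2) = 32.5.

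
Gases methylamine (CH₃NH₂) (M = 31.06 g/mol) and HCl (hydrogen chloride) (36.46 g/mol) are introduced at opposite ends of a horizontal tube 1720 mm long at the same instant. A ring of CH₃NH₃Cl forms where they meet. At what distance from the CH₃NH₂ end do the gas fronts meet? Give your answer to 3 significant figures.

894 mm

The fronts meet when d_CH₃NH₂ + d_HCl = L with d_CH₃NH₂/d_HCl = √(M_HCl/M_CH₃NH₂) (Graham's law). Here √(M_HCl/M_CH₃NH₂) = √(36.46/31.06) = 1.083.
With d_CH₃NH₂ + d_HCl = 1720 mm, d_HCl = 1720/(1 + 1.083) = 825.6 mm.
d_CH₃NH₂ = 1720 − 825.6 = 894 mm.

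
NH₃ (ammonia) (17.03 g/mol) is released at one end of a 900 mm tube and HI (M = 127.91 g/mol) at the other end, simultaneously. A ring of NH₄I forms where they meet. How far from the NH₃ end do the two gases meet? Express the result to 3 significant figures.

659 mm

Graham's law gives d_NH₃/d_HI = rate_NH₃/rate_HI = √(M_HI/M_NH₃) = √(127.91/17.03) = 2.741.
With d_NH₃ + d_HI = 900 mm, d_HI = 900/(1 + 2.741) = 240.6 mm.
d_NH₃ = 900 − 240.6 = 659 mm.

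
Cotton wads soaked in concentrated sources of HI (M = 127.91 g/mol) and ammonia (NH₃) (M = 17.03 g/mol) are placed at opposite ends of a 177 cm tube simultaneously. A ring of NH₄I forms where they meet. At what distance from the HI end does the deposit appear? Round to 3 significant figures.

47.3 cm

Distances travelled in equal time are proportional to diffusion rates, so d_HI/d_NH₃ = √(M_NH₃/M_HI) = √(17.03/127.91) = 0.3649.
With d_HI + d_NH₃ = 177 cm, d_NH₃ = 177/(1 + 0.3649) = 129.7 cm.
d_HI = 177 − 129.7 = 47.3 cm.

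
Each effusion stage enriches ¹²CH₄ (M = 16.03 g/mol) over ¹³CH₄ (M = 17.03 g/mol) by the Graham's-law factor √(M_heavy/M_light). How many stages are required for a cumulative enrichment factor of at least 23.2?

Per stage α = (17.03/16.03)^(1/2) = 1.06238^0.5, giving ln α = 0.03026.
Need α^N ≥ 23.2 ⇒ N ≥ ln(23.2) / ln α = 3.144 / 0.03026 = 103.91.
So at least 104 stages are needed.

104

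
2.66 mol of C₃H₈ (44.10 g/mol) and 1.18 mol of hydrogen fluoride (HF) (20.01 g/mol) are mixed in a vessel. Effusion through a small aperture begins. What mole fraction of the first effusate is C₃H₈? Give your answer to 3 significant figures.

0.603

Each component's effusion rate ∝ (its partial pressure)·(1/√M) ∝ n_i/√M_i.
So x_C₃H₈ in the escaping gas = (n_C₃H₈/√M_C₃H₈) / Σ(n_i/√M_i)
= (2.66/√44.10) / (2.66/√44.10 + 1.18/√20.01) = 0.4006/(0.4006 + 0.2638) = 0.603.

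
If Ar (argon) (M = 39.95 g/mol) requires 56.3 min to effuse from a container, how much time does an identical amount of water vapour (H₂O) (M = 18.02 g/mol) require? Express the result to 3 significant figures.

37.8 min

From Graham's law, t_H₂O/t_Ar = √(M_H₂O/M_Ar) = √(18.02/39.95) = √0.4511 = 0.6716.
So the time for H₂O is 56.3 × 0.6716 = 37.8 min.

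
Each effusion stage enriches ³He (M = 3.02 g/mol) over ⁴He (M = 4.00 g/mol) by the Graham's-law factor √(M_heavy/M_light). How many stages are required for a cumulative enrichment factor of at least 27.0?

24

Single-stage factor α = √(4.00/3.02), so ln α = ½ ln(1.32450) = 0.1405.
Need α^N ≥ 27.0 ⇒ N ≥ ln(27.0) / ln α = 3.296 / 0.1405 = 23.45.
So at least 24 stages are needed.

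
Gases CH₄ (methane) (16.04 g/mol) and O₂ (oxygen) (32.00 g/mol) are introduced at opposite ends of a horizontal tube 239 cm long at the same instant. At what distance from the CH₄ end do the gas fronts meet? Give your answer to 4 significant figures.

139.9 cm

In equal time, each gas travels a distance ∝ its rate ∝ 1/√M, so d_CH₄/d_O₂ = √(M_O₂/M_CH₄) = √(32.00/16.04) = 1.412.
With d_CH₄ + d_O₂ = 239 cm, d_O₂ = 239/(1 + 1.412) = 99.07 cm.
d_CH₄ = 239 − 99.07 = 139.9 cm.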